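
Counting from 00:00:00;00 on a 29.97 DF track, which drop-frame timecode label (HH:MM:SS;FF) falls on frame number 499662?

04:37:52;02

Each 10-minute DF block holds 10 × 60 × 30 − 9 × 2 = 17982 frames. 499662 ÷ 17982 → 27 full blocks, remainder 14148.
Within the partial block the first minute is 1800 frames and each further minute 1798, so 7 further minute boundaries passed. Total skipped labels = 18 × 27 + 2 × 7 = 500.
Non-drop label index = 499662 + 500 = 500162; at 30 labels/s that is 04:37:52:02, i.e. DF 04:37:52;02.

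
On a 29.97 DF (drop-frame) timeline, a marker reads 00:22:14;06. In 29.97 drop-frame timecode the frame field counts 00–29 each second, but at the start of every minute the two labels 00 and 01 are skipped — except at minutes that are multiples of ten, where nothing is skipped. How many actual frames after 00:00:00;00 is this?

As if non-drop at 30 labels/s: (0 × 3600 + 22 × 60 + 14) × 30 + 6 = 40026.
Minute boundaries passed: 22; those not divisible by 10: 22 − 2 = 20; dropped labels = 2 × 20 = 40.
Actual frame index = 40026 − 40 = 39986.

39986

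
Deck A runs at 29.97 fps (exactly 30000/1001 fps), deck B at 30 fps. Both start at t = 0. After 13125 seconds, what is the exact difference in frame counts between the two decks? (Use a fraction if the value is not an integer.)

A emits 30000/1001 × 13125 = 56250000/143 frames; B emits 30 × 13125 = 393750.
Difference = 56250/143 frames (≈ 393.3566); B is ahead of A.

56250/143 frames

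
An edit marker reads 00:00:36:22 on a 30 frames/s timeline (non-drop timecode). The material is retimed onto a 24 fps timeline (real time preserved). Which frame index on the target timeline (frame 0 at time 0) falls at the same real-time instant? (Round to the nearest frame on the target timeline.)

frame 882

Source frame index: (0×3600 + 0×60 + 36) × 30 + 22 = 1102.
Real time: 1102 / (30) = 551/15 s.
Target frame: (551/15) × (24) = 4408/5 ≈ 881.600 → 882.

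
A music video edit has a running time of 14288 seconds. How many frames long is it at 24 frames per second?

Frames = 14288 × 24 = 342912.

342912 frames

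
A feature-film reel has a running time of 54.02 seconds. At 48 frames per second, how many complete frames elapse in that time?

2592 frames

Frames = 54.02 × 48 = 64824/25 ≈ 2592.9600.
Complete frames: 2592.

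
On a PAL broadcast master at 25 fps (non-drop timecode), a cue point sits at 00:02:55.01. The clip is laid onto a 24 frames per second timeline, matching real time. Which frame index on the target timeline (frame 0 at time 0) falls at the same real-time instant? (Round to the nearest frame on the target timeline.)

Source frame index: (0×3600 + 2×60 + 55) × 25 + 1 = 4376.
Real time: 4376 / (25) = 4376/25 s.
Target frame: (4376/25) × (24) = 105024/25 ≈ 4200.960 → 4201.

frame 4201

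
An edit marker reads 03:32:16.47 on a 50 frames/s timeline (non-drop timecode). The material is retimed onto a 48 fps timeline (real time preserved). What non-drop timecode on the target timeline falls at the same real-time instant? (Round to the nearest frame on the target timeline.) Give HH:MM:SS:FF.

Source frame index: (3×3600 + 32×60 + 16) × 50 + 47 = 636847.
Real time: 636847 / (50) = 636847/50 s.
Target frame: (636847/50) × (48) = 15284328/25 ≈ 611373.120 → 611373.
At 48 labels/s: frame 611373 → 03:32:16:45.

03:32:16:45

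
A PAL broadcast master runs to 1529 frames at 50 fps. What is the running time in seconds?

30.58 seconds

Running time = 1529 / (50) = 30.58 s.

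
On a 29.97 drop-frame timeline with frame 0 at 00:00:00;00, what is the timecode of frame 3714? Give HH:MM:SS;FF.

Each 10-minute DF block holds 10 × 60 × 30 − 9 × 2 = 17982 frames. 3714 ÷ 17982 → 0 full blocks, remainder 3714.
Within the partial block the first minute is 1800 frames and each further minute 1798, so 2 further minute boundaries passed. Total skipped labels = 18 × 0 + 2 × 2 = 4.
Non-drop label index = 3714 + 4 = 3718; at 30 labels/s that is 00:02:03:28, i.e. DF 00:02:03;28.

00:02:03;28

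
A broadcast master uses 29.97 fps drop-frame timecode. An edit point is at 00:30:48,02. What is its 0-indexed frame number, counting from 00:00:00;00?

55388

Complete 10-minute blocks: 3, each 17982 frames → 53946.
Remaining 0 whole minutes in the current block: 0 frames.
Within the current minute: 48 × 30 + 2 = 1442. Total = 53946 + 0 + 1442 = 55388.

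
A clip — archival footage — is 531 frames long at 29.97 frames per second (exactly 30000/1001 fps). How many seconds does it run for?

17.7177 seconds

Running time = 531 / (30000/1001) = 17.7177 s.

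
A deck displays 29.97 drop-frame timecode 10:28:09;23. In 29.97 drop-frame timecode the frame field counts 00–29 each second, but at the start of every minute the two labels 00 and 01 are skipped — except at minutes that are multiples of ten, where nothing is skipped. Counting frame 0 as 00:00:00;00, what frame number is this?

As if non-drop at 30 labels/s: (10 × 3600 + 28 × 60 + 9) × 30 + 23 = 1130693.
Minute boundaries passed: 628; those not divisible by 10: 628 − 62 = 566; dropped labels = 2 × 566 = 1132.
Actual frame index = 1130693 − 1132 = 1129561.

1129561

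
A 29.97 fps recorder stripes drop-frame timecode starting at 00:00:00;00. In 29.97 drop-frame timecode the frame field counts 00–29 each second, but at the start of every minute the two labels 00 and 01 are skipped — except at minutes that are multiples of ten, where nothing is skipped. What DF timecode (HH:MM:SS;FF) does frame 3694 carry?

Ten DF minutes hold 17982 frames, so frame 3694 lies in block 0 (frames 0–17981) with 3694 frames into that block.
The block's first minute is 1800 frames and the rest 1798 each; 3694 frames reaches minute 2, so 0 × 18 + 2 × 2 = 4 labels have been skipped so far.
Adding those back, label number 3694 + 4 = 3698 at 30 labels/s is 123 s + 8 f = 0 h 2 min 3 s frame 8, i.e. 00:02:03;08.

00:02:03;08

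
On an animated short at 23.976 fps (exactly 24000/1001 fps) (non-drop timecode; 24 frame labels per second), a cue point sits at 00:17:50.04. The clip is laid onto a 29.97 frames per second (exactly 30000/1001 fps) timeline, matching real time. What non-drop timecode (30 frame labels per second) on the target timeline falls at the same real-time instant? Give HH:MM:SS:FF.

00:17:50:05

Source frame index: (0×3600 + 17×60 + 50) × 24 + 4 = 25684.
Real time: 25684 / (24000/1001) = 6427421/6000 s.
Target frame: (6427421/6000) × (30000/1001) = 32105.
At 30 labels/s: frame 32105 → 00:17:50:05.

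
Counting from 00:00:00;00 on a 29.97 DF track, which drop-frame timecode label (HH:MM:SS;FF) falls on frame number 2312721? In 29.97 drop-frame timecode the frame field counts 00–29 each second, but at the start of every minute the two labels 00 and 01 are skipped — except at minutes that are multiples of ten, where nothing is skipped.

21:26:07;27

Each 10-minute DF block holds 10 × 60 × 30 − 9 × 2 = 17982 frames. 2312721 ÷ 17982 → 128 full blocks, remainder 11025.
Within the partial block the first minute is 1800 frames and each further minute 1798, so 6 further minute boundaries passed. Total skipped labels = 18 × 128 + 2 × 6 = 2316.
Non-drop label index = 2312721 + 2316 = 2315037; at 30 labels/s that is 21:26:07:27, i.e. DF 21:26:07;27.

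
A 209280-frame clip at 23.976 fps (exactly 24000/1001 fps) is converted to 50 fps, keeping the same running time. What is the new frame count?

436436 frames

Target frames = source frames × (target rate / source rate) = 209280 × (50)/(24000/1001) = 209280 × 1001/480 = 436436.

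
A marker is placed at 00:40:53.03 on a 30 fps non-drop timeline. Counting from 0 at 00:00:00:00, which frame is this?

frame 73593

Total seconds to the label: (0 × 3600 + 40 × 60 + 53) = 2453.
Frame index = 2453 × 30 + 3 = 73593.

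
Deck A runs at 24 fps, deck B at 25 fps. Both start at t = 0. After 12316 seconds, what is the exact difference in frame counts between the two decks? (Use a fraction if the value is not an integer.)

12316 frames

A emits 24 × 12316 = 295584 frames; B emits 25 × 12316 = 307900.
Difference = 12316 frames; B is ahead of A.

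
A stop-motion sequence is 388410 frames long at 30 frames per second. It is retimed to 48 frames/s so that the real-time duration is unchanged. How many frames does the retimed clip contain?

Target frames = source frames × (target rate / source rate) = 388410 × (48)/(30) = 388410 × 8/5 = 621456.

621456 frames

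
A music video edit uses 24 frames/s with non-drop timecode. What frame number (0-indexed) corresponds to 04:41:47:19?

Total seconds to the label: (4 × 3600 + 41 × 60 + 47) = 16907.
Frame index = 16907 × 24 + 19 = 405787.

frame 405787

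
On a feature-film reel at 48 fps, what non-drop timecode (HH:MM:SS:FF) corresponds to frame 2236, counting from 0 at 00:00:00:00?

00:00:46:28

2236 ÷ 48 = 46 full seconds, remainder 28 frames.
46 s = 0 h 0 min 46 s.
Timecode: 00:00:46:28.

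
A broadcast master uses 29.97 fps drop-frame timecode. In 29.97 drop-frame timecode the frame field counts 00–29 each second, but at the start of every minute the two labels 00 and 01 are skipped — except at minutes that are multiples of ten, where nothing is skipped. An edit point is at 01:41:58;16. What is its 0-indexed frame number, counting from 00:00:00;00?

Complete 10-minute blocks: 10, each 17982 frames → 179820.
Remaining 1 whole minute in the current block: 1800 + 0 × 1798 = 1800 frames.
Within the current minute: 58 × 30 + 16 − 2 = 1754 (labels ;00/;01 skipped at this minute). Total = 179820 + 1800 + 1754 = 183374.

183374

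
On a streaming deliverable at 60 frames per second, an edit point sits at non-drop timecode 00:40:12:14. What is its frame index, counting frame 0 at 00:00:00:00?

144734

Total seconds to the label: (0 × 3600 + 40 × 60 + 12) = 2412.
Frame index = 2412 × 60 + 14 = 144734.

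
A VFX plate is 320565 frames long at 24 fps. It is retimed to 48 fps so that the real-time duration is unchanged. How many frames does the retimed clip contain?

641130 frames

Target frames = source frames × (target rate / source rate) = 320565 × (48)/(24) = 320565 × 2 = 641130.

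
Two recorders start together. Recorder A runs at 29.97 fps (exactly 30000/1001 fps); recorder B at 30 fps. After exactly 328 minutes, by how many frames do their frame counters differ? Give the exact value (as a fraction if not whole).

328 min = 19680 s.
A emits 30000/1001 × 19680 = 590400000/1001 frames; B emits 30 × 19680 = 590400.
Difference = 590400/1001 frames (≈ 589.8102); B is ahead of A.

590400/1001 frames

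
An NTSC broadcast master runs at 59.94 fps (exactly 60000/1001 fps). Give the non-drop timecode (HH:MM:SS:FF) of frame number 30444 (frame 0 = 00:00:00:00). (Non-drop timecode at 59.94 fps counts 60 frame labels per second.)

30444 ÷ 60 = 507 full seconds, remainder 24 frames.
507 s = 0 h 8 min 27 s.
Timecode: 00:08:27:24.

00:08:27:24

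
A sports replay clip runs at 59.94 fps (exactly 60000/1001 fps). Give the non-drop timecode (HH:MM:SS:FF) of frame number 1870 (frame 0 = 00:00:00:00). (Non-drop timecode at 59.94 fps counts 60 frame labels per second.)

1870 ÷ 60 = 31 full seconds, remainder 10 frames.
31 s = 0 h 0 min 31 s.
Timecode: 00:00:31:10.

00:00:31:10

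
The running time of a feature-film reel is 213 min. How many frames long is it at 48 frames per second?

213 min = 12780 s.
Frames = 12780 × 48 = 613440.

613440 frames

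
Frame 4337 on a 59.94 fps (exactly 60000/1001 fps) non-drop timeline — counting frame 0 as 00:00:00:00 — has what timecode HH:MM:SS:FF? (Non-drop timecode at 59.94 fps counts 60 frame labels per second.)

00:01:12:17

4337 ÷ 60 = 72 full seconds, remainder 17 frames.
72 s = 0 h 1 min 12 s.
Timecode: 00:01:12:17.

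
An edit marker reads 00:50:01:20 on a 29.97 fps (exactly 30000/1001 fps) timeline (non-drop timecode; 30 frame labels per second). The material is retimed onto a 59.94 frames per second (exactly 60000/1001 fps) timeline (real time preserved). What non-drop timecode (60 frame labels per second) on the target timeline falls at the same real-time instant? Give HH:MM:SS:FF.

Source frame index: (0×3600 + 50×60 + 1) × 30 + 20 = 90050.
Real time: 90050 / (30000/1001) = 1802801/600 s.
Target frame: (1802801/600) × (60000/1001) = 180100.
At 60 labels/s: frame 180100 → 00:50:01:40.

00:50:01:40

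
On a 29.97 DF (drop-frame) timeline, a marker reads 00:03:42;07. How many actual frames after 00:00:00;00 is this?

Complete 10-minute blocks: 0, each 17982 frames → 0.
Remaining 3 whole minutes in the current block: 1800 + 2 × 1798 = 5396 frames.
Within the current minute: 42 × 30 + 7 − 2 = 1265 (labels ;00/;01 skipped at this minute). Total = 0 + 5396 + 1265 = 6661.

6661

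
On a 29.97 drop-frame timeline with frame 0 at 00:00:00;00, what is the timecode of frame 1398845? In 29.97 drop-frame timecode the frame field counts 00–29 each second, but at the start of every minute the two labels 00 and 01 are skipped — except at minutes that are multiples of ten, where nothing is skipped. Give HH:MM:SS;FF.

Ten DF minutes hold 17982 frames, so frame 1398845 lies in block 77 (frames 1384614–1402595) with 14231 frames into that block.
The block's first minute is 1800 frames and the rest 1798 each; 14231 frames reaches minute 7, so 77 × 18 + 7 × 2 = 1400 labels have been skipped so far.
Adding those back, label number 1398845 + 1400 = 1400245 at 30 labels/s is 46674 s + 25 f = 12 h 57 min 54 s frame 25, i.e. 12:57:54;25.

12:57:54;25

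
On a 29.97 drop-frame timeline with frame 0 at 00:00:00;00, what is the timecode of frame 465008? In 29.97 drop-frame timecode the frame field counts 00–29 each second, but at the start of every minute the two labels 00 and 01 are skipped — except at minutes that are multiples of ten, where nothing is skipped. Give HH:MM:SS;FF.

Each 10-minute DF block holds 10 × 60 × 30 − 9 × 2 = 17982 frames. 465008 ÷ 17982 → 25 full blocks, remainder 15458.
Within the partial block the first minute is 1800 frames and each further minute 1798, so 8 further minute boundaries passed. Total skipped labels = 18 × 25 + 2 × 8 = 466.
Non-drop label index = 465008 + 466 = 465474; at 30 labels/s that is 04:18:35:24, i.e. DF 04:18:35;24.

04:18:35;24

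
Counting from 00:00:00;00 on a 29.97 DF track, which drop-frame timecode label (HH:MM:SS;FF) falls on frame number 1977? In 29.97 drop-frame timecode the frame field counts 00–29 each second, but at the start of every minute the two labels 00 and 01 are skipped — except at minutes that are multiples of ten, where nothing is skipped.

00:01:05;29

Ten DF minutes hold 17982 frames, so frame 1977 lies in block 0 (frames 0–17981) with 1977 frames into that block.
The block's first minute is 1800 frames and the rest 1798 each; 1977 frames reaches minute 1, so 0 × 18 + 1 × 2 = 2 labels have been skipped so far.
Adding those back, label number 1977 + 2 = 1979 at 30 labels/s is 65 s + 29 f = 0 h 1 min 5 s frame 29, i.e. 00:01:05;29.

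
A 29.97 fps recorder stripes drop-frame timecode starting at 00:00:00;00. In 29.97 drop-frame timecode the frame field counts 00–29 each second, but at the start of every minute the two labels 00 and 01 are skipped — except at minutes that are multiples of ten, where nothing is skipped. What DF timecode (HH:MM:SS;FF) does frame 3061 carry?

Each 10-minute DF block holds 10 × 60 × 30 − 9 × 2 = 17982 frames. 3061 ÷ 17982 → 0 full blocks, remainder 3061.
Within the partial block the first minute is 1800 frames and each further minute 1798, so 1 further minute boundary passed. Total skipped labels = 18 × 0 + 2 × 1 = 2.
Non-drop label index = 3061 + 2 = 3063; at 30 labels/s that is 00:01:42:03, i.e. DF 00:01:42;03.

00:01:42;03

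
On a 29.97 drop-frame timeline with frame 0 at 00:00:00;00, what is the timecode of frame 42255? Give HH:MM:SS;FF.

Ten DF minutes hold 17982 frames, so frame 42255 lies in block 2 (frames 35964–53945) with 6291 frames into that block.
The block's first minute is 1800 frames and the rest 1798 each; 6291 frames reaches minute 3, so 2 × 18 + 3 × 2 = 42 labels have been skipped so far.
Adding those back, label number 42255 + 42 = 42297 at 30 labels/s is 1409 s + 27 f = 0 h 23 min 29 s frame 27, i.e. 00:23:29;27.

00:23:29;27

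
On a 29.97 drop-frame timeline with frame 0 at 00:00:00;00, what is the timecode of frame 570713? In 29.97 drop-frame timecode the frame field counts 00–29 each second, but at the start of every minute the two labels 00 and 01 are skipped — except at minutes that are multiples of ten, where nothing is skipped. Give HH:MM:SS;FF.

Each 10-minute DF block holds 10 × 60 × 30 − 9 × 2 = 17982 frames. 570713 ÷ 17982 → 31 full blocks, remainder 13271.
Within the partial block the first minute is 1800 frames and each further minute 1798, so 7 further minute boundaries passed. Total skipped labels = 18 × 31 + 2 × 7 = 572.
Non-drop label index = 570713 + 572 = 571285; at 30 labels/s that is 05:17:22:25, i.e. DF 05:17:22;25.

05:17:22;25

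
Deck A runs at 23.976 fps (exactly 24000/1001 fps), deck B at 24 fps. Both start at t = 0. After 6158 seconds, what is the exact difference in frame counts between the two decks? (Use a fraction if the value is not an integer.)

A emits 24000/1001 × 6158 = 147792000/1001 frames; B emits 24 × 6158 = 147792.
Difference = 147792/1001 frames (≈ 147.6444); B is ahead of A.

147792/1001 frames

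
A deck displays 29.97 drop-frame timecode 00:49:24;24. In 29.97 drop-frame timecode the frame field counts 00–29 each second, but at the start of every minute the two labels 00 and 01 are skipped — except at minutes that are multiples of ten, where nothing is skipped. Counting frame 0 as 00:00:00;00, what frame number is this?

88854

As if non-drop at 30 labels/s: (0 × 3600 + 49 × 60 + 24) × 30 + 24 = 88944.
Minute boundaries passed: 49; those not divisible by 10: 49 − 4 = 45; dropped labels = 2 × 45 = 90.
Actual frame index = 88944 − 90 = 88854.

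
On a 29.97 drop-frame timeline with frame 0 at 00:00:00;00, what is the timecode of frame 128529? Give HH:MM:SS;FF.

Each 10-minute DF block holds 10 × 60 × 30 − 9 × 2 = 17982 frames. 128529 ÷ 17982 → 7 full blocks, remainder 2655.
Within the partial block the first minute is 1800 frames and each further minute 1798, so 1 further minute boundary passed. Total skipped labels = 18 × 7 + 2 × 1 = 128.
Non-drop label index = 128529 + 128 = 128657; at 30 labels/s that is 01:11:28:17, i.e. DF 01:11:28;17.

01:11:28;17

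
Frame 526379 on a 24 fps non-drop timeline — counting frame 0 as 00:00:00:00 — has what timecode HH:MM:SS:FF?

526379 ÷ 24 = 21932 full seconds, remainder 11 frames.
21932 s = 6 h 5 min 32 s.
Timecode: 06:05:32:11.

06:05:32:11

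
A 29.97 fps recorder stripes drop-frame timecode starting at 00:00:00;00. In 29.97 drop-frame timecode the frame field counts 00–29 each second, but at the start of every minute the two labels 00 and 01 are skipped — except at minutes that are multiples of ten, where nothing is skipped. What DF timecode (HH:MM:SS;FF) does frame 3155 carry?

Ten DF minutes hold 17982 frames, so frame 3155 lies in block 0 (frames 0–17981) with 3155 frames into that block.
The block's first minute is 1800 frames and the rest 1798 each; 3155 frames reaches minute 1, so 0 × 18 + 1 × 2 = 2 labels have been skipped so far.
Adding those back, label number 3155 + 2 = 3157 at 30 labels/s is 105 s + 7 f = 0 h 1 min 45 s frame 7, i.e. 00:01:45;07.

00:01:45;07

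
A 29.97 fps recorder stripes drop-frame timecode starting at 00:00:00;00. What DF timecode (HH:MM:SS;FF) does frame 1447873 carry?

Each 10-minute DF block holds 10 × 60 × 30 − 9 × 2 = 17982 frames. 1447873 ÷ 17982 → 80 full blocks, remainder 9313.
Within the partial block the first minute is 1800 frames and each further minute 1798, so 5 further minute boundaries passed. Total skipped labels = 18 × 80 + 2 × 5 = 1450.
Non-drop label index = 1447873 + 1450 = 1449323; at 30 labels/s that is 13:25:10:23, i.e. DF 13:25:10;23.

13:25:10;23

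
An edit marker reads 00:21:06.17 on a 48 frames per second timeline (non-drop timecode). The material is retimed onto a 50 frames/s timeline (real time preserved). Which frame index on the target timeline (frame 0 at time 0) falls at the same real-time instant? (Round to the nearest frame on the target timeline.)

frame 63318

Source frame index: (0×3600 + 21×60 + 6) × 48 + 17 = 60785.
Real time: 60785 / (48) = 60785/48 s.
Target frame: (60785/48) × (50) = 1519625/24 ≈ 63317.708 → 63318.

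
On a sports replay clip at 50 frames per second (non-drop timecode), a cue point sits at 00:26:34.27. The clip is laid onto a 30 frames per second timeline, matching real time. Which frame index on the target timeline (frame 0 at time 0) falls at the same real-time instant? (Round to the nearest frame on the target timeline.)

Source frame index: (0×3600 + 26×60 + 34) × 50 + 27 = 79727.
Real time: 79727 / (50) = 79727/50 s.
Target frame: (79727/50) × (30) = 239181/5 ≈ 47836.200 → 47836.

frame 47836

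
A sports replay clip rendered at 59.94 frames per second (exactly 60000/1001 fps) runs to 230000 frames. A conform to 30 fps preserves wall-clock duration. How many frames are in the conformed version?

Target frames = source frames × (target rate / source rate) = 230000 × (30)/(60000/1001) = 230000 × 1001/2000 = 115115.

115115 frames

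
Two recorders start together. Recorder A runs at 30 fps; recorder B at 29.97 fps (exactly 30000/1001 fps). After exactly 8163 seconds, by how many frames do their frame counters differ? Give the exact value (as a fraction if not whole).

244890/1001 frames

A emits 30 × 8163 = 244890 frames; B emits 30000/1001 × 8163 = 244890000/1001.
Difference = 244890/1001 frames (≈ 244.6454); B is behind A.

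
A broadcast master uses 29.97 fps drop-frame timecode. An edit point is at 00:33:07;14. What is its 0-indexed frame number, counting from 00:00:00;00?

59564

Complete 10-minute blocks: 3, each 17982 frames → 53946.
Remaining 3 whole minutes in the current block: 1800 + 2 × 1798 = 5396 frames.
Within the current minute: 7 × 30 + 14 − 2 = 222 (labels ;00/;01 skipped at this minute). Total = 53946 + 5396 + 222 = 59564.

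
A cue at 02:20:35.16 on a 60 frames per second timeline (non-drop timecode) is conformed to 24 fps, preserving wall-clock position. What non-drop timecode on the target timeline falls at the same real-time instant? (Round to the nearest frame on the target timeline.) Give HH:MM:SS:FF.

Source frame index: (2×3600 + 20×60 + 35) × 60 + 16 = 506116.
Real time: 506116 / (60) = 126529/15 s.
Target frame: (126529/15) × (24) = 1012232/5 ≈ 202446.400 → 202446.
At 24 labels/s: frame 202446 → 02:20:35:06.

02:20:35:06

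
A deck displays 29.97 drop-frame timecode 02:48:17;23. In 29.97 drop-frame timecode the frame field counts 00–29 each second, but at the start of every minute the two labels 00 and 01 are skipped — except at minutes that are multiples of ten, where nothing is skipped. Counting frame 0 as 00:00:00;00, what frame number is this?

Complete 10-minute blocks: 16, each 17982 frames → 287712.
Remaining 8 whole minutes in the current block: 1800 + 7 × 1798 = 14386 frames.
Within the current minute: 17 × 30 + 23 − 2 = 531 (labels ;00/;01 skipped at this minute). Total = 287712 + 14386 + 531 = 302629.

302629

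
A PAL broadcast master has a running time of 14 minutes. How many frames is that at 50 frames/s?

42000 frames

14 min = 840 s.
Frames = 840 × 50 = 42000.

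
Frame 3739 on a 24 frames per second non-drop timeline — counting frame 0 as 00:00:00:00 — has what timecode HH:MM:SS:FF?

3739 ÷ 24 = 155 full seconds, remainder 19 frames.
155 s = 0 h 2 min 35 s.
Timecode: 00:02:35:19.

00:02:35:19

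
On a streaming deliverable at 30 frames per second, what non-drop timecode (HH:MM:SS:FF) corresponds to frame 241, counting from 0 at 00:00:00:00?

00:00:08:01

241 ÷ 30 = 8 full seconds, remainder 1 frame.
8 s = 0 h 0 min 8 s.
Timecode: 00:00:08:01.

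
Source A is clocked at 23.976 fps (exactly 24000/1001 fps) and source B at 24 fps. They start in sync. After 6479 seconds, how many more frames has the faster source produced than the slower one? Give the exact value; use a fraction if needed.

14136/91 frames

A emits 24000/1001 × 6479 = 14136000/91 frames; B emits 24 × 6479 = 155496.
Difference = 14136/91 frames (≈ 155.3407); B is ahead of A.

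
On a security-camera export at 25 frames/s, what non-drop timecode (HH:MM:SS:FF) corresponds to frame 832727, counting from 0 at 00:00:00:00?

832727 ÷ 25 = 33309 full seconds, remainder 2 frames.
33309 s = 9 h 15 min 9 s.
Timecode: 09:15:09:02.

09:15:09:02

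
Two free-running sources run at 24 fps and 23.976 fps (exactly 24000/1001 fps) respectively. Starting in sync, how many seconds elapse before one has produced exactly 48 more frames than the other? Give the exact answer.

The gap grows by |24000/1001 − 24| = 24/1001 frames per second.
Time for a 48-frame gap: 48 ÷ (24/1001) = 2002 s.

2002 seconds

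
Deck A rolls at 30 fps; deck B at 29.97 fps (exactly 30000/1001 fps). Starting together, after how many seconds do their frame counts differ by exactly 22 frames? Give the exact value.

11011/15 seconds

The gap grows by |30000/1001 − 30| = 30/1001 frames per second.
Time for a 22-frame gap: 22 ÷ (30/1001) = 11011/15 s.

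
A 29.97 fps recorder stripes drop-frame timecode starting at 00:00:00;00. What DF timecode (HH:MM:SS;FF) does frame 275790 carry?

Ten DF minutes hold 17982 frames, so frame 275790 lies in block 15 (frames 269730–287711) with 6060 frames into that block.
The block's first minute is 1800 frames and the rest 1798 each; 6060 frames reaches minute 3, so 15 × 18 + 3 × 2 = 276 labels have been skipped so far.
Adding those back, label number 275790 + 276 = 276066 at 30 labels/s is 9202 s + 6 f = 2 h 33 min 22 s frame 6, i.e. 02:33:22;06.

02:33:22;06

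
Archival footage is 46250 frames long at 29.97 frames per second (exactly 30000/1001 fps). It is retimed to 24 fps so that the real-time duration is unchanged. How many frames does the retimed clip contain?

37037 frames

Target frames = source frames × (target rate / source rate) = 46250 × (24)/(30000/1001) = 46250 × 1001/1250 = 37037.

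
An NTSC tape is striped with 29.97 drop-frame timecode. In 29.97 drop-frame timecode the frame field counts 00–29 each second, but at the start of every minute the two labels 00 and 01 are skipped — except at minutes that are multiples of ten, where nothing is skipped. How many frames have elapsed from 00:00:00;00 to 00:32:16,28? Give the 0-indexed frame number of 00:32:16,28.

58050

Complete 10-minute blocks: 3, each 17982 frames → 53946.
Remaining 2 whole minutes in the current block: 1800 + 1 × 1798 = 3598 frames.
Within the current minute: 16 × 30 + 28 − 2 = 506 (labels ;00/;01 skipped at this minute). Total = 53946 + 3598 + 506 = 58050.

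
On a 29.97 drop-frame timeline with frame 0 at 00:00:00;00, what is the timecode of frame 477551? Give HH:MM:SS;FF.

Ten DF minutes hold 17982 frames, so frame 477551 lies in block 26 (frames 467532–485513) with 10019 frames into that block.
The block's first minute is 1800 frames and the rest 1798 each; 10019 frames reaches minute 5, so 26 × 18 + 5 × 2 = 478 labels have been skipped so far.
Adding those back, label number 477551 + 478 = 478029 at 30 labels/s is 15934 s + 9 f = 4 h 25 min 34 s frame 9, i.e. 04:25:34;09.

04:25:34;09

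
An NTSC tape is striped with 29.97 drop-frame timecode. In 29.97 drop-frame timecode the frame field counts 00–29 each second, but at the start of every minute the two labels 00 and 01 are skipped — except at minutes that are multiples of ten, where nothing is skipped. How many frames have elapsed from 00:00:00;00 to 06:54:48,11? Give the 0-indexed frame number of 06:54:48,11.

Complete 10-minute blocks: 41, each 17982 frames → 737262.
Remaining 4 whole minutes in the current block: 1800 + 3 × 1798 = 7194 frames.
Within the current minute: 48 × 30 + 11 − 2 = 1449 (labels ;00/;01 skipped at this minute). Total = 737262 + 7194 + 1449 = 745905.

745905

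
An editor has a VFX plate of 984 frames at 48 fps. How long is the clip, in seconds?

Running time = 984 / (48) = 20.5 s.

20.5 seconds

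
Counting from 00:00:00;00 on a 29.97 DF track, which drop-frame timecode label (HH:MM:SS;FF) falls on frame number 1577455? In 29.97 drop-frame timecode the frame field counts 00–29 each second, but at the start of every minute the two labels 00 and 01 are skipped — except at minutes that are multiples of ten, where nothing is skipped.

14:37:14;15

Ten DF minutes hold 17982 frames, so frame 1577455 lies in block 87 (frames 1564434–1582415) with 13021 frames into that block.
The block's first minute is 1800 frames and the rest 1798 each; 13021 frames reaches minute 7, so 87 × 18 + 7 × 2 = 1580 labels have been skipped so far.
Adding those back, label number 1577455 + 1580 = 1579035 at 30 labels/s is 52634 s + 15 f = 14 h 37 min 14 s frame 15, i.e. 14:37:14;15.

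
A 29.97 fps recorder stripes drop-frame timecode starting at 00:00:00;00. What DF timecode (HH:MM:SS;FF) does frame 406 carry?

00:00:13;16

Each 10-minute DF block holds 10 × 60 × 30 − 9 × 2 = 17982 frames. 406 ÷ 17982 → 0 full blocks, remainder 406.
Within the partial block the first minute is 1800 frames and each further minute 1798, so 0 further minute boundaries passed. Total skipped labels = 18 × 0 + 2 × 0 = 0.
Non-drop label index = 406 + 0 = 406; at 30 labels/s that is 00:00:13:16, i.e. DF 00:00:13;16.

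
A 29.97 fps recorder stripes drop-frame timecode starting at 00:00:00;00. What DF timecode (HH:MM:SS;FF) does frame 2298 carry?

00:01:16;20

Ten DF minutes hold 17982 frames, so frame 2298 lies in block 0 (frames 0–17981) with 2298 frames into that block.
The block's first minute is 1800 frames and the rest 1798 each; 2298 frames reaches minute 1, so 0 × 18 + 1 × 2 = 2 labels have been skipped so far.
Adding those back, label number 2298 + 2 = 2300 at 30 labels/s is 76 s + 20 f = 0 h 1 min 16 s frame 20, i.e. 00:01:16;20.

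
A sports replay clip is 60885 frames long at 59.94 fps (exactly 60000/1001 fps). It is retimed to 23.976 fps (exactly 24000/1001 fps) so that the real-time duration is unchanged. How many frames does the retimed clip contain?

24354 frames

Target frames = source frames × (target rate / source rate) = 60885 × (24000/1001)/(60000/1001) = 60885 × 2/5 = 24354.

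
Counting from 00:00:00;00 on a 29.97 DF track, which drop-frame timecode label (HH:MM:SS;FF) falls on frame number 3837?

Ten DF minutes hold 17982 frames, so frame 3837 lies in block 0 (frames 0–17981) with 3837 frames into that block.
The block's first minute is 1800 frames and the rest 1798 each; 3837 frames reaches minute 2, so 0 × 18 + 2 × 2 = 4 labels have been skipped so far.
Adding those back, label number 3837 + 4 = 3841 at 30 labels/s is 128 s + 1 f = 0 h 2 min 8 s frame 1, i.e. 00:02:08;01.

00:02:08;01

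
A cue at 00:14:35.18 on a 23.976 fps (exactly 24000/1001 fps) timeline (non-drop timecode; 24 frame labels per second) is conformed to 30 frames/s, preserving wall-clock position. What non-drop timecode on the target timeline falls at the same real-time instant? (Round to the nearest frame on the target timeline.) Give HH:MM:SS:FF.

Source frame index: (0×3600 + 14×60 + 35) × 24 + 18 = 21018.
Real time: 21018 / (24000/1001) = 3506503/4000 s.
Target frame: (3506503/4000) × (30) = 10519509/400 ≈ 26298.772 → 26299.
At 30 labels/s: frame 26299 → 00:14:36:19.

00:14:36:19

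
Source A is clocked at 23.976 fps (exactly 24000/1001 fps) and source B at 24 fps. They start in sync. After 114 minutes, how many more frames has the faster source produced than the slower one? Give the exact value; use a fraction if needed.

114 min = 6840 s.
A emits 24000/1001 × 6840 = 164160000/1001 frames; B emits 24 × 6840 = 164160.
Difference = 164160/1001 frames (≈ 163.9960); B is ahead of A.

164160/1001 frames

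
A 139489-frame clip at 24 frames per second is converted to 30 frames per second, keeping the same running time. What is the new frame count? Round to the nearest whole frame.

Frames at target rate = 139489 × (30) / (24) = 697445/4 ≈ 174361.250.
Nearest whole frame: 174361.

174361 frames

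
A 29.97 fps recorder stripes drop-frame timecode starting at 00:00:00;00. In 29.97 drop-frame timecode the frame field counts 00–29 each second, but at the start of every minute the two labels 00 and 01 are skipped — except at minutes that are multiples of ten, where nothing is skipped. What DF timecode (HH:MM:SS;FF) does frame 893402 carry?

08:16:49;26

Ten DF minutes hold 17982 frames, so frame 893402 lies in block 49 (frames 881118–899099) with 12284 frames into that block.
The block's first minute is 1800 frames and the rest 1798 each; 12284 frames reaches minute 6, so 49 × 18 + 6 × 2 = 894 labels have been skipped so far.
Adding those back, label number 893402 + 894 = 894296 at 30 labels/s is 29809 s + 26 f = 8 h 16 min 49 s frame 26, i.e. 08:16:49;26.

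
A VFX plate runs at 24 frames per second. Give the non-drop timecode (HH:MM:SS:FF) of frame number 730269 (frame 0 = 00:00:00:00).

08:27:07:21

730269 ÷ 24 = 30427 full seconds, remainder 21 frames.
30427 s = 8 h 27 min 7 s.
Timecode: 08:27:07:21.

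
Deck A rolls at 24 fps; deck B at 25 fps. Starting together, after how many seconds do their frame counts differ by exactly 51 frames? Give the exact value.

The gap grows by |25 − 24| = 1 frame per second.
Time for a 51-frame gap: 51 ÷ (1) = 51 s.

51 seconds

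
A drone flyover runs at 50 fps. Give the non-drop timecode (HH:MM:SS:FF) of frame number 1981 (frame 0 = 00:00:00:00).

00:00:39:31

1981 ÷ 50 = 39 full seconds, remainder 31 frames.
39 s = 0 h 0 min 39 s.
Timecode: 00:00:39:31.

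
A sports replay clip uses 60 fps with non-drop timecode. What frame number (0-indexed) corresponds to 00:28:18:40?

101920

Total seconds to the label: (0 × 3600 + 28 × 60 + 18) = 1698.
Frame index = 1698 × 60 + 40 = 101920.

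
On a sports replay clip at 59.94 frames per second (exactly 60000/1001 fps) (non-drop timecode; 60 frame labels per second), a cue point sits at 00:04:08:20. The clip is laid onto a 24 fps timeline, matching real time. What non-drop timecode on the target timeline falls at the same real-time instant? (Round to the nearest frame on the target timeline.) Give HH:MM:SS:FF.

00:04:08:14

Source frame index: (0×3600 + 4×60 + 8) × 60 + 20 = 14900.
Real time: 14900 / (60000/1001) = 149149/600 s.
Target frame: (149149/600) × (24) = 149149/25 ≈ 5965.960 → 5966.
At 24 labels/s: frame 5966 → 00:04:08:14.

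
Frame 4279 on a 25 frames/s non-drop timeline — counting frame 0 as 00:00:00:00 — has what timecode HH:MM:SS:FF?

00:02:51:04

4279 ÷ 25 = 171 full seconds, remainder 4 frames.
171 s = 0 h 2 min 51 s.
Timecode: 00:02:51:04.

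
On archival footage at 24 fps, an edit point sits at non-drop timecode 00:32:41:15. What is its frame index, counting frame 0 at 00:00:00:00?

frame 47079

Total seconds to the label: (0 × 3600 + 32 × 60 + 41) = 1961.
Frame index = 1961 × 24 + 15 = 47079.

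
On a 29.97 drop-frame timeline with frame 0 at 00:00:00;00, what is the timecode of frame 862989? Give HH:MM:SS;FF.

Ten DF minutes hold 17982 frames, so frame 862989 lies in block 47 (frames 845154–863135) with 17835 frames into that block.
The block's first minute is 1800 frames and the rest 1798 each; 17835 frames reaches minute 9, so 47 × 18 + 9 × 2 = 864 labels have been skipped so far.
Adding those back, label number 862989 + 864 = 863853 at 30 labels/s is 28795 s + 3 f = 7 h 59 min 55 s frame 3, i.e. 07:59:55;03.

07:59:55;03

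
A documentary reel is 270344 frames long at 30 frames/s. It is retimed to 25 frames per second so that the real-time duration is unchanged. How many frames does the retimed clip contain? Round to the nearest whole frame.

225287 frames

Frames at target rate = 270344 × (25) / (30) = 675860/3 ≈ 225286.667.
Nearest whole frame: 225287.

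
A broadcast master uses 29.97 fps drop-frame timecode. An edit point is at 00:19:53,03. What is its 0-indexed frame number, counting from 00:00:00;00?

35757

Complete 10-minute blocks: 1, each 17982 frames → 17982.
Remaining 9 whole minutes in the current block: 1800 + 8 × 1798 = 16184 frames.
Within the current minute: 53 × 30 + 3 − 2 = 1591 (labels ;00/;01 skipped at this minute). Total = 17982 + 16184 + 1591 = 35757.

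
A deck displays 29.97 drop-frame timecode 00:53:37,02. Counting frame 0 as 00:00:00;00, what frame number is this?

96416

As if non-drop at 30 labels/s: (0 × 3600 + 53 × 60 + 37) × 30 + 2 = 96512.
Minute boundaries passed: 53; those not divisible by 10: 53 − 5 = 48; dropped labels = 2 × 48 = 96.
Actual frame index = 96512 − 96 = 96416.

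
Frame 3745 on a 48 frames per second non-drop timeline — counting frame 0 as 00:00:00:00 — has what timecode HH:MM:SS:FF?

3745 ÷ 48 = 78 full seconds, remainder 1 frame.
78 s = 0 h 1 min 18 s.
Timecode: 00:01:18:01.

00:01:18:01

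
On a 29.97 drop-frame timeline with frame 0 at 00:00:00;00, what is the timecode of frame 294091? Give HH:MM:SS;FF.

Ten DF minutes hold 17982 frames, so frame 294091 lies in block 16 (frames 287712–305693) with 6379 frames into that block.
The block's first minute is 1800 frames and the rest 1798 each; 6379 frames reaches minute 3, so 16 × 18 + 3 × 2 = 294 labels have been skipped so far.
Adding those back, label number 294091 + 294 = 294385 at 30 labels/s is 9812 s + 25 f = 2 h 43 min 32 s frame 25, i.e. 02:43:32;25.

02:43:32;25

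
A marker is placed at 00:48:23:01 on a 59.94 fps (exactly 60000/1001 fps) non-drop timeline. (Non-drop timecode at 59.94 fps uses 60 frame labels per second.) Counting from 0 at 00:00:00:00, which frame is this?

frame 174181

Total seconds to the label: (0 × 3600 + 48 × 60 + 23) = 2903.
Frame index = 2903 × 60 + 1 = 174181.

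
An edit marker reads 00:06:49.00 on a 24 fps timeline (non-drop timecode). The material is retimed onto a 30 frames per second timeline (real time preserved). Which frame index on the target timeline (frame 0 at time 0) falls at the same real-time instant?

frame 12270

Source frame index: (0×3600 + 6×60 + 49) × 24 + 0 = 9816.
Real time: 9816 / (24) = 409 s.
Target frame: (409) × (30) = 12270.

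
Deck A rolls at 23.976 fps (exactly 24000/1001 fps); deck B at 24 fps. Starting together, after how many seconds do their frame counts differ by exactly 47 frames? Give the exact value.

47047/24 seconds

The gap grows by |24 − 24000/1001| = 24/1001 frames per second.
Time for a 47-frame gap: 47 ÷ (24/1001) = 47047/24 s.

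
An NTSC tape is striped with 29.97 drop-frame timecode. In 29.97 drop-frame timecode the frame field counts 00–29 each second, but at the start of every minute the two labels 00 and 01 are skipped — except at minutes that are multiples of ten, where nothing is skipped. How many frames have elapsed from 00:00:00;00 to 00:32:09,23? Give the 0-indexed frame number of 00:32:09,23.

57835

Complete 10-minute blocks: 3, each 17982 frames → 53946.
Remaining 2 whole minutes in the current block: 1800 + 1 × 1798 = 3598 frames.
Within the current minute: 9 × 30 + 23 − 2 = 291 (labels ;00/;01 skipped at this minute). Total = 53946 + 3598 + 291 = 57835.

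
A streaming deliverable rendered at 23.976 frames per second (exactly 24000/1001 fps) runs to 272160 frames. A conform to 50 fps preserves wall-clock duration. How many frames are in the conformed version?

567567 frames

Target frames = source frames × (target rate / source rate) = 272160 × (50)/(24000/1001) = 272160 × 1001/480 = 567567.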